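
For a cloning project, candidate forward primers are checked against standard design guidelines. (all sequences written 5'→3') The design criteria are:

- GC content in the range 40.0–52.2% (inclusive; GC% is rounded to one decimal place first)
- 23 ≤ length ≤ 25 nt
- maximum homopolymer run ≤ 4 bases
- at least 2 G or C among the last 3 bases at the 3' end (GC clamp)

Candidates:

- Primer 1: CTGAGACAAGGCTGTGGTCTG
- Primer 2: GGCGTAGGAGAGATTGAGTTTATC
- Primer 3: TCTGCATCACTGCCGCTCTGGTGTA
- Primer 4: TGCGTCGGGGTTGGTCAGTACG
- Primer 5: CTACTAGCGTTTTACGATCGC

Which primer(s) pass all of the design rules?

Primer 1 (21 nt, A=4 T=5 G=8 C=4): GC 12/21 = 57.1%, outside 40.0–52.2% ✗; length 21, outside 23–25 ✗; longest run = 2 ✓; 3' end CTG has 2 G/C ✓ — fails.
Primer 2 (24 nt, A=6 T=7 G=9 C=2): GC 11/24 = 45.8% ✓; length 24 ✓; longest run = 3 ✓; 3' end ATC has 1 G/C, need ≥2 ✗ — fails.
Primer 3 (25 nt, A=3 T=8 G=6 C=8): GC 14/25 = 56.0%, outside 40.0–52.2% ✗; length 25 ✓; longest run = 2 ✓; 3' end GTA has 1 G/C, need ≥2 ✗ — fails.
Primer 4 (22 nt, A=2 T=6 G=10 C=4): GC 14/22 = 63.6%, outside 40.0–52.2% ✗; length 22, outside 23–25 ✗; longest run = 4 ✓; 3' end ACG has 2 G/C ✓ — fails.
Primer 5 (21 nt, A=4 T=7 G=4 C=6): GC 10/21 = 47.6% ✓; length 21, outside 23–25 ✗; longest run = 4 ✓; 3' end CGC has 3 G/C ✓ — fails.

None of the candidates satisfy all criteria.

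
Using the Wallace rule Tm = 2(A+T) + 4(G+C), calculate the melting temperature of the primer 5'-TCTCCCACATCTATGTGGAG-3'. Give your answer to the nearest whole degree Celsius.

60°C

Base counts: A=4, T=6, G=4, C=6 (length 20).
Tm = 2·(4+6) + 4·(4+6) = 2·10 + 4·10 = 20 + 40 = 60°C.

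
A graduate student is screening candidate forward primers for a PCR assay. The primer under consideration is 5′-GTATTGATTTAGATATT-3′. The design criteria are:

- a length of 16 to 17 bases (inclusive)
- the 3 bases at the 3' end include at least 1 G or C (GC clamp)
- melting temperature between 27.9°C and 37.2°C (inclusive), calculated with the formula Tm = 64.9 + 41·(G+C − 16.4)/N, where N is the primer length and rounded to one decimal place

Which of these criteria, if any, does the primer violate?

Fails: GC clamp.

Base counts: A=5, T=9, G=3, C=0 (length 17).
length: length 17 ✓
GC clamp: 3' end ATT has 0 G/C, need ≥1 ✗
Tm: Tm = 64.9 + 41·(3 − 16.4)/17 = 32.6°C ✓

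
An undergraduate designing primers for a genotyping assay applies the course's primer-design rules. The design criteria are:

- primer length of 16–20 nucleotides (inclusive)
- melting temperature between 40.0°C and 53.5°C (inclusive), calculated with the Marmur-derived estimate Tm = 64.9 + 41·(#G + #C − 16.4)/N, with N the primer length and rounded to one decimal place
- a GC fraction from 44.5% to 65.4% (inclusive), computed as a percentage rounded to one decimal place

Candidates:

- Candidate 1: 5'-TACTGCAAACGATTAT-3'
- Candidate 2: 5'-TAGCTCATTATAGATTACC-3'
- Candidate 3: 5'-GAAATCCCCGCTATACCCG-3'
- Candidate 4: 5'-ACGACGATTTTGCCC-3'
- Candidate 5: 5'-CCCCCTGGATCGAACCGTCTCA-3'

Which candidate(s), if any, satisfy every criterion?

Candidate 3 only.

Candidate 1 (16 nt, A=6 T=5 G=2 C=3): length 16 ✓; Tm = 64.9 + 41·(5 − 16.4)/16 = 35.7°C, outside 40.0–53.5°C ✗; GC 5/16 = 31.3%, outside 44.5–65.4% ✗ — fails.
Candidate 2 (19 nt, A=6 T=7 G=2 C=4): length 19 ✓; Tm = 64.9 + 41·(6 − 16.4)/19 = 42.5°C ✓; GC 6/19 = 31.6%, outside 44.5–65.4% ✗ — fails.
Candidate 3 (19 nt, A=5 T=3 G=3 C=8): length 19 ✓; Tm = 64.9 + 41·(11 − 16.4)/19 = 53.2°C ✓; GC 11/19 = 57.9% ✓ — passes.
Candidate 4 (15 nt, A=3 T=4 G=3 C=5): length 15, outside 16–20 ✗; Tm = 64.9 + 41·(8 − 16.4)/15 = 41.9°C ✓; GC 8/15 = 53.3% ✓ — fails.
Candidate 5 (22 nt, A=4 T=4 G=4 C=10): length 22, outside 16–20 ✗; Tm = 64.9 + 41·(14 − 16.4)/22 = 60.4°C, outside 40.0–53.5°C ✗; GC 14/22 = 63.6% ✓ — fails.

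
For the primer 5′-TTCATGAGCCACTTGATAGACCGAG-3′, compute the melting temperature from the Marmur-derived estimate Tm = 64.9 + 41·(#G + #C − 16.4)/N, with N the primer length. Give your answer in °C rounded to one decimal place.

57.7°C

Base counts: A=7, T=6, G=6, C=6; G+C = 12, N = 25.
Tm = 64.9 + 41·(12 − 16.4)/25 = 64.9 + -180.40/25 = 57.7°C.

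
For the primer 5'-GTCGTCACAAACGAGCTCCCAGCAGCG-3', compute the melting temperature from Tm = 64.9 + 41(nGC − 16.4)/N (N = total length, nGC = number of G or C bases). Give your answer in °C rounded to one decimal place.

65.8°C

Base counts: A=7, T=3, G=7, C=10; G+C = 17, N = 27.
Tm = 64.9 + 41·(17 − 16.4)/27 = 64.9 + 24.60/27 = 65.8°C.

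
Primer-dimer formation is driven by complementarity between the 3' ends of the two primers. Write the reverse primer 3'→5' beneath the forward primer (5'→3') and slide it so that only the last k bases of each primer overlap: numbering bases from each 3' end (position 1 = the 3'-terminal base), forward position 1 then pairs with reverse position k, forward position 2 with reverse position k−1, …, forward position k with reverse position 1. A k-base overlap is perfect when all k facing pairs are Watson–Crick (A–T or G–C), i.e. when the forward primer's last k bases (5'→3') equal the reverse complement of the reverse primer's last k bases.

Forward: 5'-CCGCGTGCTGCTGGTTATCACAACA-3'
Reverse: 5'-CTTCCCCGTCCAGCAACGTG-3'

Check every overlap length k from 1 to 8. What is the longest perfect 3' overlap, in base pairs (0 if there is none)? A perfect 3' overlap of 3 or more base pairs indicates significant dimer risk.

Last 8 bases (5'→3') — forward …TCACAACA, reverse …GCAACGTG.
Reverse complement of the reverse primer's last 8 bases: CACGTTGC; its first k bases are the reverse complement of the reverse primer's last k bases, so a perfect k-base overlap needs the forward primer's last k bases to equal them.
Comparing (forward last k vs required): k=1: A vs C ✗; k=2: CA vs CA ✓; k=3: ACA vs CAC ✗; k=4: AACA vs CACG ✗; k=5: CAACA vs CACGT ✗; k=6: ACAACA vs CACGTT ✗; k=7: CACAACA vs CACGTTG ✗; k=8: TCACAACA vs CACGTTGC ✗.
Only k = 2 is perfect, so the longest perfect 3' overlap is 2.

Longest perfect overlap: 2 complementary base pairs; below the dimer-risk threshold (threshold 3).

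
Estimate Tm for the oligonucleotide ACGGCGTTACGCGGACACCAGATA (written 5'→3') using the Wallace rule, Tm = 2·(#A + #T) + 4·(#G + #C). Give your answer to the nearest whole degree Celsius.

Base counts: A=7, T=3, G=7, C=7 (length 24).
Tm = 2·(7+3) + 4·(7+7) = 2·10 + 4·14 = 20 + 56 = 76°C.

76°C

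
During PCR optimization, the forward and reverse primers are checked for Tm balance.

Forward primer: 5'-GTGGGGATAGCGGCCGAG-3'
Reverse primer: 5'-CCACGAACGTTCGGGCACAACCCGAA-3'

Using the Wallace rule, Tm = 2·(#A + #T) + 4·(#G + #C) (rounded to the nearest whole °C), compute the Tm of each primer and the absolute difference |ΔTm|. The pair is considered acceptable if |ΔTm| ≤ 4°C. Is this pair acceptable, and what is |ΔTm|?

Forward: A=3 T=2 G=10 C=3 → Tm = 2·5 + 4·13 = 62°C.
Reverse: A=8 T=2 G=6 C=10 → Tm = 2·10 + 4·16 = 84°C.
|ΔTm| = |62 − 84| = 22°C, > 4°C.

|ΔTm| = 22°C; the pair is not acceptable.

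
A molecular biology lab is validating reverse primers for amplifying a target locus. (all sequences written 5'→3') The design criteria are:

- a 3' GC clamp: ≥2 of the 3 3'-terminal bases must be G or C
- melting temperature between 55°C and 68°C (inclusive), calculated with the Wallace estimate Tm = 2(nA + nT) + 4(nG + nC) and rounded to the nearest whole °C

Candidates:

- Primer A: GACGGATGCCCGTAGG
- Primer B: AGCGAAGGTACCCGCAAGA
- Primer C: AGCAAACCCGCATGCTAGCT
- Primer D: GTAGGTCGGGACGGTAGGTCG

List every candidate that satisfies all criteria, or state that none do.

Primer C only.

Primer A (16 nt, A=3 T=2 G=7 C=4): 3' end AGG has 2 G/C ✓; Tm = 2·5 + 4·11 = 54°C, outside 55–68°C ✗ — fails.
Primer B (19 nt, A=7 T=1 G=6 C=5): 3' end AGA has 1 G/C, need ≥2 ✗; Tm = 2·8 + 4·11 = 60°C ✓ — fails.
Primer C (20 nt, A=6 T=3 G=4 C=7): 3' end GCT has 2 G/C ✓; Tm = 2·9 + 4·11 = 62°C ✓ — passes.
Primer D (21 nt, A=3 T=4 G=11 C=3): 3' end TCG has 2 G/C ✓; Tm = 2·7 + 4·14 = 70°C, outside 55–68°C ✗ — fails.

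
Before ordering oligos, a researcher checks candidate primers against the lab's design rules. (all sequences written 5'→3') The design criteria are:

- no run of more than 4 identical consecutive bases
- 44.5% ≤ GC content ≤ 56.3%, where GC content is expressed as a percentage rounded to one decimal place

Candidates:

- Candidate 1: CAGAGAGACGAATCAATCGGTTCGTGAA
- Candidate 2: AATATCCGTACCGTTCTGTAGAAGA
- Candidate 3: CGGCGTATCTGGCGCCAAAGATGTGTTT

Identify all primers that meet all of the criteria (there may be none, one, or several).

Candidate 1 (28 nt, A=10 T=5 G=8 C=5): longest run = 2 ✓; GC 13/28 = 46.4% ✓ — passes.
Candidate 2 (25 nt, A=8 T=7 G=5 C=5): longest run = 2 ✓; GC 10/25 = 40.0%, outside 44.5–56.3% ✗ — fails.
Candidate 3 (28 nt, A=5 T=8 G=9 C=6): longest run = 3 ✓; GC 15/28 = 53.6% ✓ — passes.

Candidate 1 and Candidate 3.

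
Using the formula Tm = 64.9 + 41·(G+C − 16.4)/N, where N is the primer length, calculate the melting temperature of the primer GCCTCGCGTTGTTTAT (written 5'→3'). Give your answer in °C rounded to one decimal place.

43.4°C

Base counts: A=1, T=7, G=4, C=4; G+C = 8, N = 16.
Tm = 64.9 + 41·(8 − 16.4)/16 = 64.9 + -344.40/16 = 43.4°C.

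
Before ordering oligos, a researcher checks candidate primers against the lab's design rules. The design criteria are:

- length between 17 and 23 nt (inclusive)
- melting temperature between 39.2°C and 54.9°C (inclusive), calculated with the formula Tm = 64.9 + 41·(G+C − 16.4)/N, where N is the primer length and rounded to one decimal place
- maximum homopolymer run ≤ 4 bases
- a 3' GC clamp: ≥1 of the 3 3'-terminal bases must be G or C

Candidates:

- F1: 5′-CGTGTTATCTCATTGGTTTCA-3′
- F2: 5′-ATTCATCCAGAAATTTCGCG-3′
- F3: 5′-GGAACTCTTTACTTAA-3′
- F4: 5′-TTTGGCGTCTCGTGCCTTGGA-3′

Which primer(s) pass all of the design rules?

F1 and F2.

F1 (21 nt, A=3 T=10 G=4 C=4): length 21 ✓; Tm = 64.9 + 41·(8 − 16.4)/21 = 48.5°C ✓; longest run = 3 ✓; 3' end TCA has 1 G/C ✓ — passes.
F2 (20 nt, A=6 T=6 G=3 C=5): length 20 ✓; Tm = 64.9 + 41·(8 − 16.4)/20 = 47.7°C ✓; longest run = 3 ✓; 3' end GCG has 3 G/C ✓ — passes.
F3 (16 nt, A=5 T=6 G=2 C=3): length 16, outside 17–23 ✗; Tm = 64.9 + 41·(5 − 16.4)/16 = 35.7°C, outside 39.2–54.9°C ✗; longest run = 3 ✓; 3' end TAA has 0 G/C, need ≥1 ✗ — fails.
F4 (21 nt, A=1 T=8 G=7 C=5): length 21 ✓; Tm = 64.9 + 41·(12 − 16.4)/21 = 56.3°C, outside 39.2–54.9°C ✗; longest run = 3 ✓; 3' end GGA has 2 G/C ✓ — fails.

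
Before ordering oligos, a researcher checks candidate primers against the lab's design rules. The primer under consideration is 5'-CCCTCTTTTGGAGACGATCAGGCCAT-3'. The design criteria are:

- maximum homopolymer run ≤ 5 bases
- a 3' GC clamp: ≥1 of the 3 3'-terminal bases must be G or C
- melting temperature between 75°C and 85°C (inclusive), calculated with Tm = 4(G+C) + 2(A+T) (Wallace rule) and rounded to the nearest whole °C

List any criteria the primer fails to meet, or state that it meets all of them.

Meets all criteria.

Base counts: A=5, T=7, G=6, C=8 (length 26).
homopolymer run: longest run = 4 ✓
GC clamp: 3' end CAT has 1 G/C ✓
Tm: Tm = 2·12 + 4·14 = 80°C ✓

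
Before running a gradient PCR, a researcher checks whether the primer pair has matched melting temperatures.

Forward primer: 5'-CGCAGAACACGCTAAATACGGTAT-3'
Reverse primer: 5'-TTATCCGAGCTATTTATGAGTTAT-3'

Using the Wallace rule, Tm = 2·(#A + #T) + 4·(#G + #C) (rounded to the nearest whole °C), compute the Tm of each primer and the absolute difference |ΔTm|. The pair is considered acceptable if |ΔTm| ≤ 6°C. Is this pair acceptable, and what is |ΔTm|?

Forward: A=9 T=4 G=5 C=6 → Tm = 2·13 + 4·11 = 70°C.
Reverse: A=6 T=11 G=4 C=3 → Tm = 2·17 + 4·7 = 62°C.
|ΔTm| = |70 − 62| = 8°C, > 6°C.

|ΔTm| = 8°C; the pair is not acceptable.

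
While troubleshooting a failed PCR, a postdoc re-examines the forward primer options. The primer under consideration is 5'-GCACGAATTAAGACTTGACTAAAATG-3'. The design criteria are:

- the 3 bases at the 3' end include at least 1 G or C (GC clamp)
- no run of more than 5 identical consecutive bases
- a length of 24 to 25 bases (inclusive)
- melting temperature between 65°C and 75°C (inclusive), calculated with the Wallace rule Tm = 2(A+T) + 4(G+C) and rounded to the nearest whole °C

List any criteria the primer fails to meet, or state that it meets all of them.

Base counts: A=11, T=6, G=5, C=4 (length 26).
GC clamp: 3' end ATG has 1 G/C ✓
homopolymer run: longest run = 4 ✓
length: length 26, outside 24–25 ✗
Tm: Tm = 2·17 + 4·9 = 70°C ✓

Fails: length.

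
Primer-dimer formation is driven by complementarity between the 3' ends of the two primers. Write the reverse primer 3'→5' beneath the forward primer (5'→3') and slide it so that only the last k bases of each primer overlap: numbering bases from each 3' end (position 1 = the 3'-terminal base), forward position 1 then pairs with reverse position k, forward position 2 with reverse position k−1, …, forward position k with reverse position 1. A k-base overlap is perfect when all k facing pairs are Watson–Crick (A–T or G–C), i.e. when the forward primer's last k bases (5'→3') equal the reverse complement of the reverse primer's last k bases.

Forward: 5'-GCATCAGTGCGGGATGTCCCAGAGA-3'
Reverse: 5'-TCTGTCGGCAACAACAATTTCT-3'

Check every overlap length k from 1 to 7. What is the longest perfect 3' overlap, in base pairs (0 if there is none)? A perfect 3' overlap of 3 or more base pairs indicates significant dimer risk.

Longest perfect overlap: 3 complementary base pairs; significant dimer risk (threshold 3).

Last 7 bases (5'→3') — forward …CCAGAGA, reverse …AATTTCT.
Reverse complement of the reverse primer's last 7 bases: AGAAATT; its first k bases are the reverse complement of the reverse primer's last k bases, so a perfect k-base overlap needs the forward primer's last k bases to equal them.
Comparing (forward last k vs required): k=1: A vs A ✓; k=2: GA vs AG ✗; k=3: AGA vs AGA ✓; k=4: GAGA vs AGAA ✗; k=5: AGAGA vs AGAAA ✗; k=6: CAGAGA vs AGAAAT ✗; k=7: CCAGAGA vs AGAAATT ✗.
Perfect overlaps at k = 1, 3; the largest is 3.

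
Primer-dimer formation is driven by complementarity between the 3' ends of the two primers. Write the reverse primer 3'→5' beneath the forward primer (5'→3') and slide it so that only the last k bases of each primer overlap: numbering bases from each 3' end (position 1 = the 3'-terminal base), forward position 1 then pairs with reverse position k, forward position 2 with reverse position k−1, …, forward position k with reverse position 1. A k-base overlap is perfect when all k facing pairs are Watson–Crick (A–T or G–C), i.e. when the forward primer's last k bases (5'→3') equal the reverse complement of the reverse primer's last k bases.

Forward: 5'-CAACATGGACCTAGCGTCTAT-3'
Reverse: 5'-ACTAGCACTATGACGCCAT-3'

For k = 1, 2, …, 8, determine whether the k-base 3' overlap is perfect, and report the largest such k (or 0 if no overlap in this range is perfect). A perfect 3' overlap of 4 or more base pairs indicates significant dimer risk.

Last 8 bases (5'→3') — forward …GCGTCTAT, reverse …GACGCCAT.
Reverse complement of the reverse primer's last 8 bases: ATGGCGTC; its first k bases are the reverse complement of the reverse primer's last k bases, so a perfect k-base overlap needs the forward primer's last k bases to equal them.
Comparing (forward last k vs required): k=1: T vs A ✗; k=2: AT vs AT ✓; k=3: TAT vs ATG ✗; k=4: CTAT vs ATGG ✗; k=5: TCTAT vs ATGGC ✗; k=6: GTCTAT vs ATGGCG ✗; k=7: CGTCTAT vs ATGGCGT ✗; k=8: GCGTCTAT vs ATGGCGTC ✗.
Only k = 2 is perfect, so the longest perfect 3' overlap is 2.

Longest perfect overlap: 2 complementary base pairs; below the dimer-risk threshold (threshold 4).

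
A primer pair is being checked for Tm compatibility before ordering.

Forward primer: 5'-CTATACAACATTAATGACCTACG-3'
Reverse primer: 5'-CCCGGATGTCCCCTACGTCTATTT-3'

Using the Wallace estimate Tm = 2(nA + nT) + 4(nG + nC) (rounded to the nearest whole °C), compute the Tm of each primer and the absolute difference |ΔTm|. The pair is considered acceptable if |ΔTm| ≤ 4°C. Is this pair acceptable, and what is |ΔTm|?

|ΔTm| = 12°C; the pair is not acceptable.

Forward: A=9 T=6 G=2 C=6 → Tm = 2·15 + 4·8 = 62°C.
Reverse: A=3 T=8 G=4 C=9 → Tm = 2·11 + 4·13 = 74°C.
|ΔTm| = |62 − 74| = 12°C, > 4°C.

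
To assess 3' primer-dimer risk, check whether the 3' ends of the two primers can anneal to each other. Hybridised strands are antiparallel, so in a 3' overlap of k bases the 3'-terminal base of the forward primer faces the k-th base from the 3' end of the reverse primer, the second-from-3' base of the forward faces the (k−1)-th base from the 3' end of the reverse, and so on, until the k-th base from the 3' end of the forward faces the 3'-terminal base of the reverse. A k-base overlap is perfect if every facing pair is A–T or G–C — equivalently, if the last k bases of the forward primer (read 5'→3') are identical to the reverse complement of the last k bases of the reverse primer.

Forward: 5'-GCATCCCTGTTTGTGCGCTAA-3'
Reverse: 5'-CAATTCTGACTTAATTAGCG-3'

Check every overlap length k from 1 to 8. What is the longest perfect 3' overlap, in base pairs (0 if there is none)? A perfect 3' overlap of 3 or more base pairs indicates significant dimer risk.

Last 8 bases (5'→3') — forward …TGCGCTAA, reverse …AATTAGCG.
Reverse complement of the reverse primer's last 8 bases: CGCTAATT; its first k bases are the reverse complement of the reverse primer's last k bases, so a perfect k-base overlap needs the forward primer's last k bases to equal them.
Comparing (forward last k vs required): k=1: A vs C ✗; k=2: AA vs CG ✗; k=3: TAA vs CGC ✗; k=4: CTAA vs CGCT ✗; k=5: GCTAA vs CGCTA ✗; k=6: CGCTAA vs CGCTAA ✓; k=7: GCGCTAA vs CGCTAAT ✗; k=8: TGCGCTAA vs CGCTAATT ✗.
Only k = 6 is perfect, so the longest perfect 3' overlap is 6.

Longest perfect overlap: 6 complementary base pairs; significant dimer risk (threshold 3).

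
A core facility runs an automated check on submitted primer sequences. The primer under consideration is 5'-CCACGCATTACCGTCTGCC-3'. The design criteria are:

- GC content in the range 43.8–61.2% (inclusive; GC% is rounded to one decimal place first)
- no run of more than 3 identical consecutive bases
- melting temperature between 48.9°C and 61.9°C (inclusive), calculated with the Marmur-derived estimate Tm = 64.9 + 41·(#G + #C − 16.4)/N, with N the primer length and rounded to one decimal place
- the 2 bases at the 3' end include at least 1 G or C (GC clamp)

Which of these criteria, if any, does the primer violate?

Fails: GC content.

Base counts: A=3, T=4, G=3, C=9 (length 19).
GC content: GC 12/19 = 63.2%, outside 43.8–61.2% ✗
homopolymer run: longest run = 2 ✓
Tm: Tm = 64.9 + 41·(12 − 16.4)/19 = 55.4°C ✓
GC clamp: 3' end CC has 2 G/C ✓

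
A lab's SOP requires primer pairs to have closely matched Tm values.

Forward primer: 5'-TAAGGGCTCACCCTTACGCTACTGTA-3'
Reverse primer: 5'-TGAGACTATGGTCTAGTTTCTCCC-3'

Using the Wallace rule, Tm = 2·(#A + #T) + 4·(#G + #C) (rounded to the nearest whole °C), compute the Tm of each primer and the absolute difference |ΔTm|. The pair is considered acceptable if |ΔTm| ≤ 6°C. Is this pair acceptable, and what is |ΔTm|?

Forward: A=6 T=7 G=5 C=8 → Tm = 2·13 + 4·13 = 78°C.
Reverse: A=4 T=9 G=5 C=6 → Tm = 2·13 + 4·11 = 70°C.
|ΔTm| = |78 − 70| = 8°C, > 6°C.

|ΔTm| = 8°C; the pair is not acceptable.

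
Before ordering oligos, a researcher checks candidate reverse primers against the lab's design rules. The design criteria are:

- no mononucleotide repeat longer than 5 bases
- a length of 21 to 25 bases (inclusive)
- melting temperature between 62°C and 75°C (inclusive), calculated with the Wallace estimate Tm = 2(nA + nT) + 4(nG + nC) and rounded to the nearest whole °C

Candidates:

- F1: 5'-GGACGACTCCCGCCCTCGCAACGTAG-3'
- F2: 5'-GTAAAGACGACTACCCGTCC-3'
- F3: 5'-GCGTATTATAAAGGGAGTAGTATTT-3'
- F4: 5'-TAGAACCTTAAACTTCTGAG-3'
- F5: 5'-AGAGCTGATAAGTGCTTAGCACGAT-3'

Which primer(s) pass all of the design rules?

F3 and F5.

F1 (26 nt, A=5 T=3 G=7 C=11): longest run = 3 ✓; length 26, outside 21–25 ✗; Tm = 2·8 + 4·18 = 88°C, outside 62–75°C ✗ — fails.
F2 (20 nt, A=6 T=3 G=4 C=7): longest run = 3 ✓; length 20, outside 21–25 ✗; Tm = 2·9 + 4·11 = 62°C ✓ — fails.
F3 (25 nt, A=8 T=9 G=7 C=1): longest run = 3 ✓; length 25 ✓; Tm = 2·17 + 4·8 = 66°C ✓ — passes.
F4 (20 nt, A=7 T=6 G=3 C=4): longest run = 3 ✓; length 20, outside 21–25 ✗; Tm = 2·13 + 4·7 = 54°C, outside 62–75°C ✗ — fails.
F5 (25 nt, A=8 T=6 G=7 C=4): longest run = 2 ✓; length 25 ✓; Tm = 2·14 + 4·11 = 72°C ✓ — passes.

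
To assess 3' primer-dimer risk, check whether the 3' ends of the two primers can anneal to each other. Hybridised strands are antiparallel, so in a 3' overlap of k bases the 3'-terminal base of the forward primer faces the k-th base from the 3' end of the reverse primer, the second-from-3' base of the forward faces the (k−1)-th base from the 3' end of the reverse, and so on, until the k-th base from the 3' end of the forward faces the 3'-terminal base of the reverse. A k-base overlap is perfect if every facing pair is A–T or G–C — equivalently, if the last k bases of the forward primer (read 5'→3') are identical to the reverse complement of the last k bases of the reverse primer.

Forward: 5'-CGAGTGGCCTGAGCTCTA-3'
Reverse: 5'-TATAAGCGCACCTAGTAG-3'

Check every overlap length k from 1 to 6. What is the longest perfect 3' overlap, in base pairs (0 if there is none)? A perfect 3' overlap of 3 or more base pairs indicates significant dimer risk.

Longest perfect overlap: 3 complementary base pairs; significant dimer risk (threshold 3).

Last 6 bases (5'→3') — forward …GCTCTA, reverse …TAGTAG.
Reverse complement of the reverse primer's last 6 bases: CTACTA; its first k bases are the reverse complement of the reverse primer's last k bases, so a perfect k-base overlap needs the forward primer's last k bases to equal them.
Comparing (forward last k vs required): k=1: A vs C ✗; k=2: TA vs CT ✗; k=3: CTA vs CTA ✓; k=4: TCTA vs CTAC ✗; k=5: CTCTA vs CTACT ✗; k=6: GCTCTA vs CTACTA ✗.
Only k = 3 is perfect, so the longest perfect 3' overlap is 3.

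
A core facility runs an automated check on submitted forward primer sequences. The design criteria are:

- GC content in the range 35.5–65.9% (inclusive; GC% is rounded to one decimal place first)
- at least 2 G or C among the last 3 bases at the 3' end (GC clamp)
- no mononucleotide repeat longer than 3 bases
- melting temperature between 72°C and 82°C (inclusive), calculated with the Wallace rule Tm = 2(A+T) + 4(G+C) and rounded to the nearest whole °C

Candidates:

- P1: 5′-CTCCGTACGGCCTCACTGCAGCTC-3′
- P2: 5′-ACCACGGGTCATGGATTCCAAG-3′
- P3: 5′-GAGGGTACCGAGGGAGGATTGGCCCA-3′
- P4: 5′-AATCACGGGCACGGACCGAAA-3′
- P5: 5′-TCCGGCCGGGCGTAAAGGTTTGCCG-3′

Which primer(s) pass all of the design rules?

None of the candidates satisfy all criteria.

P1 (24 nt, A=3 T=5 G=5 C=11): GC 16/24 = 66.7%, outside 35.5–65.9% ✗; 3' end CTC has 2 G/C ✓; longest run = 2 ✓; Tm = 2·8 + 4·16 = 80°C ✓ — fails.
P2 (22 nt, A=6 T=4 G=6 C=6): GC 12/22 = 54.5% ✓; 3' end AAG has 1 G/C, need ≥2 ✗; longest run = 3 ✓; Tm = 2·10 + 4·12 = 68°C, outside 72–82°C ✗ — fails.
P3 (26 nt, A=6 T=3 G=12 C=5): GC 17/26 = 65.4% ✓; 3' end CCA has 2 G/C ✓; longest run = 3 ✓; Tm = 2·9 + 4·17 = 86°C, outside 72–82°C ✗ — fails.
P4 (21 nt, A=8 T=1 G=6 C=6): GC 12/21 = 57.1% ✓; 3' end AAA has 0 G/C, need ≥2 ✗; longest run = 3 ✓; Tm = 2·9 + 4·12 = 66°C, outside 72–82°C ✗ — fails.
P5 (25 nt, A=3 T=5 G=10 C=7): GC 17/25 = 68.0%, outside 35.5–65.9% ✗; 3' end CCG has 3 G/C ✓; longest run = 3 ✓; Tm = 2·8 + 4·17 = 84°C, outside 72–82°C ✗ — fails.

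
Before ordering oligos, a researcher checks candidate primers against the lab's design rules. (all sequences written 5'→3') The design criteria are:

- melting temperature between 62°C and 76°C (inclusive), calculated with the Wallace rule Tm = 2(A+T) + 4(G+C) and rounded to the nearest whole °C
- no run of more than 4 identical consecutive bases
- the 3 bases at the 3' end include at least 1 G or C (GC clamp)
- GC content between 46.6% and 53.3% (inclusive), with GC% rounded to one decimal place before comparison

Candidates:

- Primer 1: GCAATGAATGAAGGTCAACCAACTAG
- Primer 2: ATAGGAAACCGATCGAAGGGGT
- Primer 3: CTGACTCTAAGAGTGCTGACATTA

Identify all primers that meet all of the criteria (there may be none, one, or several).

Primer 1 (26 nt, A=11 T=4 G=6 C=5): Tm = 2·15 + 4·11 = 74°C ✓; longest run = 2 ✓; 3' end TAG has 1 G/C ✓; GC 11/26 = 42.3%, outside 46.6–53.3% ✗ — fails.
Primer 2 (22 nt, A=8 T=3 G=8 C=3): Tm = 2·11 + 4·11 = 66°C ✓; longest run = 4 ✓; 3' end GGT has 2 G/C ✓; GC 11/22 = 50.0% ✓ — passes.
Primer 3 (24 nt, A=7 T=7 G=5 C=5): Tm = 2·14 + 4·10 = 68°C ✓; longest run = 2 ✓; 3' end TTA has 0 G/C, need ≥1 ✗; GC 10/24 = 41.7%, outside 46.6–53.3% ✗ — fails.

Primer 2 only.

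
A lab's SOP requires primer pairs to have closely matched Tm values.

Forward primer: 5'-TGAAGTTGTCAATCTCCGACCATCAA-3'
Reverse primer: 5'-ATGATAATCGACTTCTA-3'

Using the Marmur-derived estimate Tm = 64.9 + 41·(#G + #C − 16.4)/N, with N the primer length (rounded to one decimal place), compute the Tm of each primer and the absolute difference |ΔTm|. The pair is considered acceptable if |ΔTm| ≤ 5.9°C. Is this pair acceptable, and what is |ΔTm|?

|ΔTm| = 19.0°C; the pair is not acceptable.

Forward: G+C = 11, N = 26 → Tm = 64.9 + 41·(11 − 16.4)/26 = 56.4°C.
Reverse: G+C = 5, N = 17 → Tm = 64.9 + 41·(5 − 16.4)/17 = 37.4°C.
|ΔTm| = |56.4 − 37.4| = 19.0°C, > 5.9°C.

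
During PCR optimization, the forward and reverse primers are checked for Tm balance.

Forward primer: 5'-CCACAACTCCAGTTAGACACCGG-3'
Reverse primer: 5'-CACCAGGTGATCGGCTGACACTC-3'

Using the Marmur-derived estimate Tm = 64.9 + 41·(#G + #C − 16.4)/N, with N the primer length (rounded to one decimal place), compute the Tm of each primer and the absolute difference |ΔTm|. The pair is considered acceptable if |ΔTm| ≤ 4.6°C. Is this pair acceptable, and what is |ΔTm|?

|ΔTm| = 1.8°C; the pair is acceptable.

Forward: G+C = 13, N = 23 → Tm = 64.9 + 41·(13 − 16.4)/23 = 58.8°C.
Reverse: G+C = 14, N = 23 → Tm = 64.9 + 41·(14 − 16.4)/23 = 60.6°C.
|ΔTm| = |58.8 − 60.6| = 1.8°C, ≤ 4.6°C.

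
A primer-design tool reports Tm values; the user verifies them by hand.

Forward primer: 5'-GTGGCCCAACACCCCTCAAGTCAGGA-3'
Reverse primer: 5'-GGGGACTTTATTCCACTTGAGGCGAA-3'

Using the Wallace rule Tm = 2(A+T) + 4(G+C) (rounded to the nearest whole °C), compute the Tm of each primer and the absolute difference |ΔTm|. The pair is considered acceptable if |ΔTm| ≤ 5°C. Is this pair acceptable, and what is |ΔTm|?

Forward: A=7 T=3 G=6 C=10 → Tm = 2·10 + 4·16 = 84°C.
Reverse: A=6 T=7 G=8 C=5 → Tm = 2·13 + 4·13 = 78°C.
|ΔTm| = |84 − 78| = 6°C, > 5°C.

|ΔTm| = 6°C; the pair is not acceptable.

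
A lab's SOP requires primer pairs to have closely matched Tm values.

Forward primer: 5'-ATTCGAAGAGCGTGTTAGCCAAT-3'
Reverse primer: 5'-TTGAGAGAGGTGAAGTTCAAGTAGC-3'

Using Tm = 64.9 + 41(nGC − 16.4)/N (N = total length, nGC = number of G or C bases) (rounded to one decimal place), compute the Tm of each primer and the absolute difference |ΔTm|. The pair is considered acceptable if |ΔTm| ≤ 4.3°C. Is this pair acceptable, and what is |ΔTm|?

Forward: G+C = 10, N = 23 → Tm = 64.9 + 41·(10 − 16.4)/23 = 53.5°C.
Reverse: G+C = 11, N = 25 → Tm = 64.9 + 41·(11 − 16.4)/25 = 56.0°C.
|ΔTm| = |53.5 − 56.0| = 2.5°C, ≤ 4.3°C.

|ΔTm| = 2.5°C; the pair is acceptable.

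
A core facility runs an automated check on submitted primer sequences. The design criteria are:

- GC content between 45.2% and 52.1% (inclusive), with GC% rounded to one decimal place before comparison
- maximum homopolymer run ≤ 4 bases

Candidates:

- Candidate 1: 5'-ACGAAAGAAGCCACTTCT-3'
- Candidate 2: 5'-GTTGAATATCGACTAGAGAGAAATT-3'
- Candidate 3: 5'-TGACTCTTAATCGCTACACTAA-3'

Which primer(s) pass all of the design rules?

None of the candidates satisfy all criteria.

Candidate 1 (18 nt, A=7 T=3 G=3 C=5): GC 8/18 = 44.4%, outside 45.2–52.1% ✗; longest run = 3 ✓ — fails.
Candidate 2 (25 nt, A=10 T=7 G=6 C=2): GC 8/25 = 32.0%, outside 45.2–52.1% ✗; longest run = 3 ✓ — fails.
Candidate 3 (22 nt, A=7 T=7 G=2 C=6): GC 8/22 = 36.4%, outside 45.2–52.1% ✗; longest run = 2 ✓ — fails.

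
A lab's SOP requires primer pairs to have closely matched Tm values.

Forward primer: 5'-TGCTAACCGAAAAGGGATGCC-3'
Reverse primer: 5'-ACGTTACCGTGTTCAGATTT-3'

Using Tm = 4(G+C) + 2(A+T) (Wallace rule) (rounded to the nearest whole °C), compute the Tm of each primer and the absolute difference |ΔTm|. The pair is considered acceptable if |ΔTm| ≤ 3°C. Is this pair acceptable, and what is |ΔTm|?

Forward: A=7 T=3 G=6 C=5 → Tm = 2·10 + 4·11 = 64°C.
Reverse: A=4 T=8 G=4 C=4 → Tm = 2·12 + 4·8 = 56°C.
|ΔTm| = |64 − 56| = 8°C, > 3°C.

|ΔTm| = 8°C; the pair is not acceptable.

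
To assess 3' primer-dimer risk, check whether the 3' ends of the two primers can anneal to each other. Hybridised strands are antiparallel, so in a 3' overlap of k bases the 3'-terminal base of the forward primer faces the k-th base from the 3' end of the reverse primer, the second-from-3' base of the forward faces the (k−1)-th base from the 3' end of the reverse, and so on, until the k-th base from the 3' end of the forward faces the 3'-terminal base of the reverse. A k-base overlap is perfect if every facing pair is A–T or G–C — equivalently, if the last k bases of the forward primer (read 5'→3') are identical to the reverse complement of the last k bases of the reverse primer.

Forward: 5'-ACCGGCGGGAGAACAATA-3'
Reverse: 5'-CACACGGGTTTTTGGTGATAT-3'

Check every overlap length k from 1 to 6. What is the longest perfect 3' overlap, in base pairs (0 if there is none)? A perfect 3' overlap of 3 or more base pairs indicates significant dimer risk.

Last 6 bases (5'→3') — forward …ACAATA, reverse …TGATAT.
Reverse complement of the reverse primer's last 6 bases: ATATCA; its first k bases are the reverse complement of the reverse primer's last k bases, so a perfect k-base overlap needs the forward primer's last k bases to equal them.
Comparing (forward last k vs required): k=1: A vs A ✓; k=2: TA vs AT ✗; k=3: ATA vs ATA ✓; k=4: AATA vs ATAT ✗; k=5: CAATA vs ATATC ✗; k=6: ACAATA vs ATATCA ✗.
Perfect overlaps at k = 1, 3; the largest is 3.

Longest perfect overlap: 3 complementary base pairs; significant dimer risk (threshold 3).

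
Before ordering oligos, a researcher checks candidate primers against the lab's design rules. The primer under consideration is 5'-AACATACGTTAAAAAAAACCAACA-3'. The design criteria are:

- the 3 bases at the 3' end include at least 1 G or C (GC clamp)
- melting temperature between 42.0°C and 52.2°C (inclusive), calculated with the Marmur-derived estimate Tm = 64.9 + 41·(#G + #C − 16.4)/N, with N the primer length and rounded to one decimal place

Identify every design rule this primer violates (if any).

Meets all criteria.

Base counts: A=15, T=3, G=1, C=5 (length 24).
GC clamp: 3' end ACA has 1 G/C ✓
Tm: Tm = 64.9 + 41·(6 − 16.4)/24 = 47.1°C ✓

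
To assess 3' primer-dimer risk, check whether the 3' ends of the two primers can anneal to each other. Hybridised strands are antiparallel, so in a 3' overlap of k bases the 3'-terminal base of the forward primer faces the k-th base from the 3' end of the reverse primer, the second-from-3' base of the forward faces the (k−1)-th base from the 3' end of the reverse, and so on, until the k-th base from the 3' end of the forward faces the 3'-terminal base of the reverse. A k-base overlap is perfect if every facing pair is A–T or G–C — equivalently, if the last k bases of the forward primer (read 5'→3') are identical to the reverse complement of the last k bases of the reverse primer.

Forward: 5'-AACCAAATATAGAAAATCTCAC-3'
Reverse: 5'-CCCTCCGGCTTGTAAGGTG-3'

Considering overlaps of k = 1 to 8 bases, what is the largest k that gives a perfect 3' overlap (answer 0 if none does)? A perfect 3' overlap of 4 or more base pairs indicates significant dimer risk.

Last 8 bases (5'→3') — forward …AATCTCAC, reverse …GTAAGGTG.
Reverse complement of the reverse primer's last 8 bases: CACCTTAC; its first k bases are the reverse complement of the reverse primer's last k bases, so a perfect k-base overlap needs the forward primer's last k bases to equal them.
Comparing (forward last k vs required): k=1: C vs C ✓; k=2: AC vs CA ✗; k=3: CAC vs CAC ✓; k=4: TCAC vs CACC ✗; k=5: CTCAC vs CACCT ✗; k=6: TCTCAC vs CACCTT ✗; k=7: ATCTCAC vs CACCTTA ✗; k=8: AATCTCAC vs CACCTTAC ✗.
Perfect overlaps at k = 1, 3; the largest is 3.

Longest perfect overlap: 3 complementary base pairs; below the dimer-risk threshold (threshold 4).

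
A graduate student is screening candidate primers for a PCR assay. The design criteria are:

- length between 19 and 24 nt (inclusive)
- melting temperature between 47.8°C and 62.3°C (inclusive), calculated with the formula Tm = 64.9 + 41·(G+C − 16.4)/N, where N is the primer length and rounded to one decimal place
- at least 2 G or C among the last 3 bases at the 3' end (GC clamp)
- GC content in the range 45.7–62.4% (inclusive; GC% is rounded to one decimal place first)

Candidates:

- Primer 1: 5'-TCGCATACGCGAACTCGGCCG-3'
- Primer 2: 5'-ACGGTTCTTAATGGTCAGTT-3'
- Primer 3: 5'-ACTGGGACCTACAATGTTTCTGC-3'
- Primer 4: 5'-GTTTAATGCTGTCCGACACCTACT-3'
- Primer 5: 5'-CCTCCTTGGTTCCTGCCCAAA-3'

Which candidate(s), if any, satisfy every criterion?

Primer 3 only.

Primer 1 (21 nt, A=4 T=3 G=6 C=8): length 21 ✓; Tm = 64.9 + 41·(14 − 16.4)/21 = 60.2°C ✓; 3' end CCG has 3 G/C ✓; GC 14/21 = 66.7%, outside 45.7–62.4% ✗ — fails.
Primer 2 (20 nt, A=4 T=8 G=5 C=3): length 20 ✓; Tm = 64.9 + 41·(8 − 16.4)/20 = 47.7°C, outside 47.8–62.3°C ✗; 3' end GTT has 1 G/C, need ≥2 ✗; GC 8/20 = 40.0%, outside 45.7–62.4% ✗ — fails.
Primer 3 (23 nt, A=5 T=7 G=5 C=6): length 23 ✓; Tm = 64.9 + 41·(11 − 16.4)/23 = 55.3°C ✓; 3' end TGC has 2 G/C ✓; GC 11/23 = 47.8% ✓ — passes.
Primer 4 (24 nt, A=5 T=8 G=4 C=7): length 24 ✓; Tm = 64.9 + 41·(11 − 16.4)/24 = 55.7°C ✓; 3' end ACT has 1 G/C, need ≥2 ✗; GC 11/24 = 45.8% ✓ — fails.
Primer 5 (21 nt, A=3 T=6 G=3 C=9): length 21 ✓; Tm = 64.9 + 41·(12 − 16.4)/21 = 56.3°C ✓; 3' end AAA has 0 G/C, need ≥2 ✗; GC 12/21 = 57.1% ✓ — fails.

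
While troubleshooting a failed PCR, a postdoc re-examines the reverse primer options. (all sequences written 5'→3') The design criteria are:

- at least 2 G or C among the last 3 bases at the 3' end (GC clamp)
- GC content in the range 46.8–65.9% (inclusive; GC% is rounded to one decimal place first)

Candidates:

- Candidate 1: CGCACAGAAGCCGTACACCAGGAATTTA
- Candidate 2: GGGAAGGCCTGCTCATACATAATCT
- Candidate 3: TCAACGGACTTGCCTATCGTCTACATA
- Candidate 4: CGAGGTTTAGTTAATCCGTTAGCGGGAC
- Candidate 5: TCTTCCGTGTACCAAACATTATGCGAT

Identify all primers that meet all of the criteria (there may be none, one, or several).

Candidate 1 (28 nt, A=10 T=4 G=6 C=8): 3' end TTA has 0 G/C, need ≥2 ✗; GC 14/28 = 50.0% ✓ — fails.
Candidate 2 (25 nt, A=7 T=6 G=6 C=6): 3' end TCT has 1 G/C, need ≥2 ✗; GC 12/25 = 48.0% ✓ — fails.
Candidate 3 (27 nt, A=7 T=8 G=4 C=8): 3' end ATA has 0 G/C, need ≥2 ✗; GC 12/27 = 44.4%, outside 46.8–65.9% ✗ — fails.
Candidate 4 (28 nt, A=6 T=8 G=9 C=5): 3' end GAC has 2 G/C ✓; GC 14/28 = 50.0% ✓ — passes.
Candidate 5 (27 nt, A=7 T=9 G=4 C=7): 3' end GAT has 1 G/C, need ≥2 ✗; GC 11/27 = 40.7%, outside 46.8–65.9% ✗ — fails.

Candidate 4 only.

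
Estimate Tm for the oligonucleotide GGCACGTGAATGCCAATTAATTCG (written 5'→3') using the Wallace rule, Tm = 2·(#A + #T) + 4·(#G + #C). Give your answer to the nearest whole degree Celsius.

70°C

Base counts: A=7, T=6, G=6, C=5 (length 24).
Tm = 2·(7+6) + 4·(6+5) = 2·13 + 4·11 = 26 + 44 = 70°C.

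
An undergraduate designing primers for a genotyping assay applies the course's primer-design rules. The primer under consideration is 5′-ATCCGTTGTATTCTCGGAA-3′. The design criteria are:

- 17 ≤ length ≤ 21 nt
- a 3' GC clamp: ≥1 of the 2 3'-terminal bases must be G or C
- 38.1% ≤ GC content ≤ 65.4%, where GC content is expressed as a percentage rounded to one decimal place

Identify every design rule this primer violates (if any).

Fails: GC clamp.

Base counts: A=4, T=7, G=4, C=4 (length 19).
length: length 19 ✓
GC clamp: 3' end AA has 0 G/C, need ≥1 ✗
GC content: GC 8/19 = 42.1% ✓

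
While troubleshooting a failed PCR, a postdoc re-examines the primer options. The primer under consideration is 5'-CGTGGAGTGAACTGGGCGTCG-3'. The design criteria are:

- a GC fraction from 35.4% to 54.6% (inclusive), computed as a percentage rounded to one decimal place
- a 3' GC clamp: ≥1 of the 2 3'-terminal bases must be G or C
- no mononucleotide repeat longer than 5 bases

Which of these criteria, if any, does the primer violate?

Fails: GC content.

Base counts: A=3, T=4, G=10, C=4 (length 21).
GC content: GC 14/21 = 66.7%, outside 35.4–54.6% ✗
GC clamp: 3' end CG has 2 G/C ✓
homopolymer run: longest run = 3 ✓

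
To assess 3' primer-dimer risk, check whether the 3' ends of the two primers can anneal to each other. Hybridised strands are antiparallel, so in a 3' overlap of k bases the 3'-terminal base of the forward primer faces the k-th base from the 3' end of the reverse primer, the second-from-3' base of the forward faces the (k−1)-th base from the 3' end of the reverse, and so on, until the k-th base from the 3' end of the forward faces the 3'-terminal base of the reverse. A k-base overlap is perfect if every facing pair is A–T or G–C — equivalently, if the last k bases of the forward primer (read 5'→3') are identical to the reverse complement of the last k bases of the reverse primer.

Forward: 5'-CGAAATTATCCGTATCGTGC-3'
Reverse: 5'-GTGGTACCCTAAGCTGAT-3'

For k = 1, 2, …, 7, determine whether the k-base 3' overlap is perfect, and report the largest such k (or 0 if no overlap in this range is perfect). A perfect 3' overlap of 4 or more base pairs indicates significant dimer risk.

Last 7 bases (5'→3') — forward …ATCGTGC, reverse …AGCTGAT.
Reverse complement of the reverse primer's last 7 bases: ATCAGCT; its first k bases are the reverse complement of the reverse primer's last k bases, so a perfect k-base overlap needs the forward primer's last k bases to equal them.
Comparing (forward last k vs required): k=1: C vs A ✗; k=2: GC vs AT ✗; k=3: TGC vs ATC ✗; k=4: GTGC vs ATCA ✗; k=5: CGTGC vs ATCAG ✗; k=6: TCGTGC vs ATCAGC ✗; k=7: ATCGTGC vs ATCAGCT ✗.
No overlap length from 1 to 7 is perfect, so the longest perfect 3' overlap is 0.

Longest perfect overlap: 0 complementary base pairs; below the dimer-risk threshold (threshold 4).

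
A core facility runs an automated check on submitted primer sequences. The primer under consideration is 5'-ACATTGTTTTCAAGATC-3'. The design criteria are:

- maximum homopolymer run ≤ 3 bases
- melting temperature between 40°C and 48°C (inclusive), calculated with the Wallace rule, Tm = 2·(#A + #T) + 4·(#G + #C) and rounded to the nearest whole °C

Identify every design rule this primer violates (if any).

Base counts: A=5, T=7, G=2, C=3 (length 17).
homopolymer run: longest run = 4, exceeds 3 ✗
Tm: Tm = 2·12 + 4·5 = 44°C ✓

Fails: homopolymer run.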